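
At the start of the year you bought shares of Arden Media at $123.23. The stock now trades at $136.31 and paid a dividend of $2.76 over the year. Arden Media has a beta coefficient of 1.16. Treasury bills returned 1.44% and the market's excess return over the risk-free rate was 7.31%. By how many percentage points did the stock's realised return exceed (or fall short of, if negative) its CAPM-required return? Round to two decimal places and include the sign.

Realised HPR = (P1 + D1 − P0) / P0 = (136.31 + 2.76 − 123.23) / 123.23 = 15.84 / 123.23 = 12.8540%
CAPM required = R_f + β·MRP = 1.44% + 1.16 × 7.31% = 9.9196%
α = realised − required = 12.8540% − 9.9196% = +2.93%

+2.93%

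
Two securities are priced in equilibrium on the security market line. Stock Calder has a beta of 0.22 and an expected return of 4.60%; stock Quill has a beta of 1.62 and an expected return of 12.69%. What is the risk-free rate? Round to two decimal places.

3.33%

Both satisfy E(R) = R_f + β·MRP, so the slope of the SML is
MRP = (12.69% − 4.60%) / (1.62 − 0.22) = 8.09% / 1.40 = 5.7786%
R_f = E(R_Calder) − β_Calder·MRP = 4.60% − 0.22 × 5.7786% = 3.3287%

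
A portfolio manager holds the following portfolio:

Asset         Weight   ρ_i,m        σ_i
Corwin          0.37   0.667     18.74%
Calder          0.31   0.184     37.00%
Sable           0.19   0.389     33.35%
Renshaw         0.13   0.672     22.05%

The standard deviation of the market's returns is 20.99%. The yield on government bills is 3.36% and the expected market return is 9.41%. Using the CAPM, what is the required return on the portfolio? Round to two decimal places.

6.57%

β_Corwin = 0.667 × 18.74% / 20.99% = 0.5955
β_Calder = 0.184 × 37.00% / 20.99% = 0.3243
β_Sable = 0.389 × 33.35% / 20.99% = 0.6181
β_Renshaw = 0.672 × 22.05% / 20.99% = 0.7059
β_P = Σ w_i β_i = 0.37×0.5955 + 0.31×0.3243 + 0.19×0.6181 + 0.13×0.7059 = 0.5301
MRP = 9.41% − 3.36% = 6.05%
E(R_P) = R_f + β_P × MRP = 3.36% + 0.5301 × 6.05% = 6.57%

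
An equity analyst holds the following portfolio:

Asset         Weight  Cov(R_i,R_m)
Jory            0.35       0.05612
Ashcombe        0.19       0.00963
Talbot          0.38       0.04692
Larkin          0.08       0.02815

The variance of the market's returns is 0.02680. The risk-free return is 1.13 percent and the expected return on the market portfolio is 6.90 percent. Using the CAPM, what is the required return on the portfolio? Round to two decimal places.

10.08%

β_Jory = 0.05612 / 0.02680 = 2.0940
β_Ashcombe = 0.00963 / 0.02680 = 0.3593
β_Talbot = 0.04692 / 0.02680 = 1.7507
β_Larkin = 0.02815 / 0.02680 = 1.0504
β_P = Σ w_i β_i = 0.35×2.0940 + 0.19×0.3593 + 0.38×1.7507 + 0.08×1.0504 = 1.5505
MRP = 6.90% − 1.13% = 5.77%
E(R_P) = R_f + β_P × MRP = 1.13% + 1.5505 × 5.77% = 10.08%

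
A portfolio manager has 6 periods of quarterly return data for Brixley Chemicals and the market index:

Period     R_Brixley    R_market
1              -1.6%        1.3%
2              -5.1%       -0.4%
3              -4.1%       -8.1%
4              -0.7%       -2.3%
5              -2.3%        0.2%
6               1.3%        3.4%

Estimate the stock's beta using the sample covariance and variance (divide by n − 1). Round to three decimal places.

Mean R_i = (-1.6 − 5.1 − 4.1 − 0.7 − 2.3 + 1.3) / 6 = -2.0833%
Mean R_m = (1.3 − 0.4 − 8.1 − 2.3 + 0.2 + 3.4) / 6 = -0.9833%
Σ(R_i − R̄_i)(R_m − R̄_m) = 26.4483  ⇒  Cov = 26.4483 / 5 = 5.2897
Σ(R_m − R̄_m)² = 78.5483  ⇒  Var(R_m) = 78.5483 / 5 = 15.7097
β = Cov / Var(R_m) = 5.2897 / 15.7097 = 0.3367

0.337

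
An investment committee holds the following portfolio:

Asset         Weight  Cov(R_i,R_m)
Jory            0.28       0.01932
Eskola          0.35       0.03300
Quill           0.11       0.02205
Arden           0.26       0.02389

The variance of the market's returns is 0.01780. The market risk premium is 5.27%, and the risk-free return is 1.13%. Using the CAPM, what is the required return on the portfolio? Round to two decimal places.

β_Jory = 0.01932 / 0.01780 = 1.0854
β_Eskola = 0.03300 / 0.01780 = 1.8539
β_Quill = 0.02205 / 0.01780 = 1.2388
β_Arden = 0.02389 / 0.01780 = 1.3421
β_P = Σ w_i β_i = 0.28×1.0854 + 0.35×1.8539 + 0.11×1.2388 + 0.26×1.3421 = 1.4380
E(R_P) = R_f + β_P × MRP = 1.13% + 1.4380 × 5.27% = 8.71%

8.71%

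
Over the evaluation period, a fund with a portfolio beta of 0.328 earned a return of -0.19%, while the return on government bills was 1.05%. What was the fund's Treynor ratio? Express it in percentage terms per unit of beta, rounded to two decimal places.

Treynor = (R_P − R_f) / β_P = (-0.19% − 1.05%) / 0.3280 = -1.24% / 0.3280 = -3.78%

-3.78%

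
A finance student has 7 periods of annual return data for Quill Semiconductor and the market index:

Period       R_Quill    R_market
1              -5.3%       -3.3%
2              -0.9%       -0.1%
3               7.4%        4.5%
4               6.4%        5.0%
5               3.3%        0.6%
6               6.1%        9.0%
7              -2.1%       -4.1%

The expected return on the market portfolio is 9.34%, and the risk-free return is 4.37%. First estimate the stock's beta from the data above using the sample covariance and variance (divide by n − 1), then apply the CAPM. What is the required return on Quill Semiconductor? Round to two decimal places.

8.92%

Mean R_i = (-5.3 − 0.9 + 7.4 + 6.4 + 3.3 + 6.1 − 2.1) / 7 = 2.1286%
Mean R_m = (-3.3 − 0.1 + 4.5 + 5.0 + 0.6 + 9.0 − 4.1) / 7 = 1.6571%
Σ(R_i − R̄_i)(R_m − R̄_m) = 123.6786  ⇒  Cov = 123.6786 / 6 = 20.6131
Σ(R_m − R̄_m)² = 135.0971  ⇒  Var(R_m) = 135.0971 / 6 = 22.5162
β = Cov / Var(R_m) = 20.6131 / 22.5162 = 0.9155
MRP = 9.34% − 4.37% = 4.97%
E(R) = R_f + β × MRP = 4.37% + 0.9155 × 4.97% = 8.92%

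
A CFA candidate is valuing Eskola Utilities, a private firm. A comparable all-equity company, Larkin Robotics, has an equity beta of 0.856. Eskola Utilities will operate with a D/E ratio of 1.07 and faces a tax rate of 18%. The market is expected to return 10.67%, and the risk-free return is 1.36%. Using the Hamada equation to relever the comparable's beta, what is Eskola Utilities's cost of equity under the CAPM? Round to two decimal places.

β_L = β_U × [1 + (1 − t)(D/E)] = 0.856 × [1 + (1 − 0.18) × 1.07]
    = 0.856 × [1 + 0.82 × 1.07] = 0.856 × 1.8774 = 1.6071
MRP = 10.67% − 1.36% = 9.31%
E(R) = R_f + β_L × MRP = 1.36% + 1.6071 × 9.31% = 16.32%

16.32%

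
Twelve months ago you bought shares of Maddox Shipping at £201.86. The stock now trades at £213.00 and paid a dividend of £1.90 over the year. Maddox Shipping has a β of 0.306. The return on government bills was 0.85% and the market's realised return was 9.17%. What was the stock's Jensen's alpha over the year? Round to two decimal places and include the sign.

+3.06%

Realised HPR = (P1 + D1 − P0) / P0 = (213.00 + 1.90 − 201.86) / 201.86 = 13.04 / 201.86 = 6.4599%
MRP = 9.17% − 0.85% = 8.32%
CAPM required = R_f + β·MRP = 0.85% + 0.306 × 8.32% = 3.39592%
α = realised − required = 6.4599% − 3.39592% = +3.06%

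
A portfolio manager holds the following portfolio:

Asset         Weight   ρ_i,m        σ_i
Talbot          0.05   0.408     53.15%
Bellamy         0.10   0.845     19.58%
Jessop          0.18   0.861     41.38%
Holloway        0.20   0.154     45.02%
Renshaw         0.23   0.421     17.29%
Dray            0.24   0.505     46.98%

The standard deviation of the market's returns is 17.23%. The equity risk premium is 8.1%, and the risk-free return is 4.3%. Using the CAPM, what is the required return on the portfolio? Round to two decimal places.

12.72%

β_Talbot = 0.408 × 53.15% / 17.23% = 1.2586
β_Bellamy = 0.845 × 19.58% / 17.23% = 0.9602
β_Jessop = 0.861 × 41.38% / 17.23% = 2.0678
β_Holloway = 0.154 × 45.02% / 17.23% = 0.4024
β_Renshaw = 0.421 × 17.29% / 17.23% = 0.4225
β_Dray = 0.505 × 46.98% / 17.23% = 1.3770
β_P = Σ w_i β_i = 0.05×1.2586 + 0.10×0.9602 + 0.18×2.0678 + 0.20×0.4024 + 0.23×0.4225 + 0.24×1.3770 = 1.0393
E(R_P) = R_f + β_P × MRP = 4.3% + 1.0393 × 8.1% = 12.72%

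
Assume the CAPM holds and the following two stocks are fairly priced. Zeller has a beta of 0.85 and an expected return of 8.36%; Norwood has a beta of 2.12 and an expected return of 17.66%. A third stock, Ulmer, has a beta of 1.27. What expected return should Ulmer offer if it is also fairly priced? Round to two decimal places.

11.44%

MRP (SML slope) = (17.66% − 8.36%) / (2.12 − 0.85) = 9.30% / 1.27 = 7.3228%
R_f (intercept) = 8.36% − 0.85 × 7.3228% = 2.1356%
E(R_Ulmer) = R_f + β × MRP = 2.1356% + 1.27 × 7.3228% = 11.44%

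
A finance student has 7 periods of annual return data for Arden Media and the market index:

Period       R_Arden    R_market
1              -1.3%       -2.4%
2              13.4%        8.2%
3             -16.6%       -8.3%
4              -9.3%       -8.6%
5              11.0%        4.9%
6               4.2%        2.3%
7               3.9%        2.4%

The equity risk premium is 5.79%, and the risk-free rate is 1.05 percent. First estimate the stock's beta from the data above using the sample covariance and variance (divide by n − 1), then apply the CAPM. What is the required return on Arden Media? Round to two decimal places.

10.40%

Mean R_i = (-1.3 + 13.4 − 16.6 − 9.3 + 11.0 + 4.2 + 3.9) / 7 = 0.7571%
Mean R_m = (-2.4 + 8.2 − 8.3 − 8.6 + 4.9 + 2.3 + 2.4) / 7 = -0.2143%
Σ(R_i − R̄_i)(R_m − R̄_m) = 404.8157  ⇒  Cov = 404.8157 / 6 = 67.4693
Σ(R_m − R̄_m)² = 250.5886  ⇒  Var(R_m) = 250.5886 / 6 = 41.7648
β = Cov / Var(R_m) = 67.4693 / 41.7648 = 1.6155
E(R) = R_f + β × MRP = 1.05% + 1.6155 × 5.79% = 10.40%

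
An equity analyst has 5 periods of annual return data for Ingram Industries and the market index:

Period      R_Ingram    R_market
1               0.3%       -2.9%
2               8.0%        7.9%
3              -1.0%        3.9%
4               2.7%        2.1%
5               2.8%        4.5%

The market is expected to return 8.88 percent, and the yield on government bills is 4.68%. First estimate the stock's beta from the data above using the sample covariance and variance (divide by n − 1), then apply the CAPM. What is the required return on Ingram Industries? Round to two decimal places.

7.16%

Mean R_i = (0.3 + 8.0 − 1.0 + 2.7 + 2.8) / 5 = 2.5600%
Mean R_m = (-2.9 + 7.9 + 3.9 + 2.1 + 4.5) / 5 = 3.1000%
Σ(R_i − R̄_i)(R_m − R̄_m) = 37.0200  ⇒  Cov = 37.0200 / 4 = 9.2550
Σ(R_m − R̄_m)² = 62.6400  ⇒  Var(R_m) = 62.6400 / 4 = 15.6600
β = Cov / Var(R_m) = 9.2550 / 15.6600 = 0.5910
MRP = 8.88% − 4.68% = 4.20%
E(R) = R_f + β × MRP = 4.68% + 0.5910 × 4.20% = 7.16%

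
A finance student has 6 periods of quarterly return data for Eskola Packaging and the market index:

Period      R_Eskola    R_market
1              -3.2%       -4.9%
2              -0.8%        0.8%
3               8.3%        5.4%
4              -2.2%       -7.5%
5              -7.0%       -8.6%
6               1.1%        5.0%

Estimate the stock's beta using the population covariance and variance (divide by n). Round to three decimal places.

Mean R_i = (-3.2 − 0.8 + 8.3 − 2.2 − 7.0 + 1.1) / 6 = -0.6333%
Mean R_m = (-4.9 + 0.8 + 5.4 − 7.5 − 8.6 + 5.0) / 6 = -1.6333%
Σ(R_i − R̄_i)(R_m − R̄_m) = 135.8533  ⇒  Cov = 135.8533 / 6 = 22.6422
Σ(R_m − R̄_m)² = 193.0133  ⇒  Var(R_m) = 193.0133 / 6 = 32.1689
β = Cov / Var(R_m) = 22.6422 / 32.1689 = 0.7039

0.704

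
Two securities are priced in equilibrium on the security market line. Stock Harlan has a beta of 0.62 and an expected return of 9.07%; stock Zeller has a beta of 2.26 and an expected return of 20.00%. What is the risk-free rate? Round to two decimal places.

Both satisfy E(R) = R_f + β·MRP, so the slope of the SML is
MRP = (20.00% − 9.07%) / (2.26 − 0.62) = 10.93% / 1.64 = 6.6646%
R_f = E(R_Harlan) − β_Harlan·MRP = 9.07% − 0.62 × 6.6646% = 4.9379%

4.94%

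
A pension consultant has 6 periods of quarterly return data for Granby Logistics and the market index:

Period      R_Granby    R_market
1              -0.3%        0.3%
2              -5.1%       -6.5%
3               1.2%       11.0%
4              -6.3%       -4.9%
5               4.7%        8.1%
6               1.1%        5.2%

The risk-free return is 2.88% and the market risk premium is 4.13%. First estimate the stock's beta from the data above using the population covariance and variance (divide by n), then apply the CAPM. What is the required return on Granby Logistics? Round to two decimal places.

5.04%

Mean R_i = (-0.3 − 5.1 + 1.2 − 6.3 + 4.7 + 1.1) / 6 = -0.7833%
Mean R_m = (0.3 − 6.5 + 11.0 − 4.9 + 8.1 + 5.2) / 6 = 2.2000%
Σ(R_i − R̄_i)(R_m − R̄_m) = 131.2600  ⇒  Cov = 131.2600 / 6 = 21.8767
Σ(R_m − R̄_m)² = 250.9600  ⇒  Var(R_m) = 250.9600 / 6 = 41.8267
β = Cov / Var(R_m) = 21.8767 / 41.8267 = 0.5230
E(R) = R_f + β × MRP = 2.88% + 0.5230 × 4.13% = 5.04%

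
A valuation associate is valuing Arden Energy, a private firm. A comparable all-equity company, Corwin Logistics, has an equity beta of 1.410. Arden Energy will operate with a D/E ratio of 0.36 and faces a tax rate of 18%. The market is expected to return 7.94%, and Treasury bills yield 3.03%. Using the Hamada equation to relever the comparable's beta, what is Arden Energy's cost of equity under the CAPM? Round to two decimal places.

β_L = β_U × [1 + (1 − t)(D/E)] = 1.410 × [1 + (1 − 0.18) × 0.36]
    = 1.410 × [1 + 0.82 × 0.36] = 1.410 × 1.2952 = 1.8262
MRP = 7.94% − 3.03% = 4.91%
E(R) = R_f + β_L × MRP = 3.03% + 1.8262 × 4.91% = 12.00%

12.00%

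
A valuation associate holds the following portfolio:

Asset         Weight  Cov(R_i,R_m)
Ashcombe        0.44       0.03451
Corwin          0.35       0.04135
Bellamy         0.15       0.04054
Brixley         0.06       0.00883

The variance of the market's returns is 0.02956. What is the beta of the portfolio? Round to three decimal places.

β_Ashcombe = 0.03451 / 0.02956 = 1.1675
β_Corwin = 0.04135 / 0.02956 = 1.3988
β_Bellamy = 0.04054 / 0.02956 = 1.3714
β_Brixley = 0.00883 / 0.02956 = 0.2987
β_P = Σ w_i β_i = 0.44×1.1675 + 0.35×1.3988 + 0.15×1.3714 + 0.06×0.2987 = 1.2269

1.227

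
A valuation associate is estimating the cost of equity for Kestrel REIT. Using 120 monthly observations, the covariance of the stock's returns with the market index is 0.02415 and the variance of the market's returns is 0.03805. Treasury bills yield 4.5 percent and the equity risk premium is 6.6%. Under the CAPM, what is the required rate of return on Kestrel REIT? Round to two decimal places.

8.69%

β = Cov(R_i, R_m) / Var(R_m) = 0.02415 / 0.03805 = 0.6347
E(R) = R_f + β × MRP = 4.5% + 0.6347 × 6.6% = 8.69%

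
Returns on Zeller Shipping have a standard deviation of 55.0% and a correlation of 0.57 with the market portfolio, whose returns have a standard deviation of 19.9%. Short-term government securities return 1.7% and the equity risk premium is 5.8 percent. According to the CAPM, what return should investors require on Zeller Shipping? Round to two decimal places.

β = ρ × σ_i / σ_m = 0.57 × 55.0% / 19.9% = 1.5754
E(R) = 1.7% + 1.5754 × 5.8% = 10.84%

10.84%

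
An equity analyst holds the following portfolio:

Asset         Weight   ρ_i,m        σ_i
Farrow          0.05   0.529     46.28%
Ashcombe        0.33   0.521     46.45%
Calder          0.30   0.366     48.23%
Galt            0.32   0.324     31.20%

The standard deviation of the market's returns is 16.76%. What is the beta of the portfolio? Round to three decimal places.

β_Farrow = 0.529 × 46.28% / 16.76% = 1.4607
β_Ashcombe = 0.521 × 46.45% / 16.76% = 1.4439
β_Calder = 0.366 × 48.23% / 16.76% = 1.0532
β_Galt = 0.324 × 31.20% / 16.76% = 0.6032
β_P = Σ w_i β_i = 0.05×1.4607 + 0.33×1.4439 + 0.30×1.0532 + 0.32×0.6032 = 1.0585

1.059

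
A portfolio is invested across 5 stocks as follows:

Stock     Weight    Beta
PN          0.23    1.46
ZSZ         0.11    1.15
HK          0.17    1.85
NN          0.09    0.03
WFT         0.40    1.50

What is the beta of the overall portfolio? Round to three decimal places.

β_P = Σ w_i β_i = 0.23×1.46 + 0.11×1.15 + 0.17×1.85 + 0.09×0.03 + 0.40×1.50 = 1.3795

1.380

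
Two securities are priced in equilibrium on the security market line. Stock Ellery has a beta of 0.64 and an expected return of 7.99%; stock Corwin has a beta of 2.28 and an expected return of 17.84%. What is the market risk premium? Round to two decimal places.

6.01%

Both satisfy E(R) = R_f + β·MRP, so the slope of the SML is
MRP = (17.84% − 7.99%) / (2.28 − 0.64) = 9.85% / 1.64 = 6.0061%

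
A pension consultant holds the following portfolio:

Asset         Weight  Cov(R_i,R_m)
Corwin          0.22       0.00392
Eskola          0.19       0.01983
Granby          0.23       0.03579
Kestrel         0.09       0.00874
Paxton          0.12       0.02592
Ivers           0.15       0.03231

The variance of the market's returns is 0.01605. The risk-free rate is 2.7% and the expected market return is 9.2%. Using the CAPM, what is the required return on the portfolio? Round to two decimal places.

β_Corwin = 0.00392 / 0.01605 = 0.2442
β_Eskola = 0.01983 / 0.01605 = 1.2355
β_Granby = 0.03579 / 0.01605 = 2.2299
β_Kestrel = 0.00874 / 0.01605 = 0.5445
β_Paxton = 0.02592 / 0.01605 = 1.6150
β_Ivers = 0.03231 / 0.01605 = 2.0131
β_P = Σ w_i β_i = 0.22×0.2442 + 0.19×1.2355 + 0.23×2.2299 + 0.09×0.5445 + 0.12×1.6150 + 0.15×2.0131 = 1.3461
MRP = 9.2% − 2.7% = 6.50%
E(R_P) = R_f + β_P × MRP = 2.7% + 1.3461 × 6.5% = 11.45%

11.45%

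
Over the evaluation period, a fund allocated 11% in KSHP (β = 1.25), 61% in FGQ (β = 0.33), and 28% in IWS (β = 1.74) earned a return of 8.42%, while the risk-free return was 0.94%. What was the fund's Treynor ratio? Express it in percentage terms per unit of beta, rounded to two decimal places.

9.06%

β_P = 0.11×1.25 + 0.61×0.33 + 0.28×1.74 = 0.8260
Treynor = (R_P − R_f) / β_P = (8.42% − 0.94%) / 0.8260 = 7.48% / 0.8260 = 9.06%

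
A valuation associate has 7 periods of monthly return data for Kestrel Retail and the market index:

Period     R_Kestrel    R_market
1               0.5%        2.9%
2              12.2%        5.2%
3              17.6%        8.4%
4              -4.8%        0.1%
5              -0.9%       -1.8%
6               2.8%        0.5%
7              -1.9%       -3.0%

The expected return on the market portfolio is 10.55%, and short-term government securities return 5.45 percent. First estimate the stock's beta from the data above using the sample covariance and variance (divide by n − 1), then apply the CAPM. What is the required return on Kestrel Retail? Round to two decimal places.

Mean R_i = (0.5 + 12.2 + 17.6 − 4.8 − 0.9 + 2.8 − 1.9) / 7 = 3.6429%
Mean R_m = (2.9 + 5.2 + 8.4 + 0.1 − 1.8 + 0.5 − 3.0) / 7 = 1.7571%
Σ(R_i − R̄_i)(R_m − R̄_m) = 176.1629  ⇒  Cov = 176.1629 / 6 = 29.3605
Σ(R_m − R̄_m)² = 96.8971  ⇒  Var(R_m) = 96.8971 / 6 = 16.1495
β = Cov / Var(R_m) = 29.3605 / 16.1495 = 1.8180
MRP = 10.55% − 5.45% = 5.10%
E(R) = R_f + β × MRP = 5.45% + 1.8180 × 5.10% = 14.72%

14.72%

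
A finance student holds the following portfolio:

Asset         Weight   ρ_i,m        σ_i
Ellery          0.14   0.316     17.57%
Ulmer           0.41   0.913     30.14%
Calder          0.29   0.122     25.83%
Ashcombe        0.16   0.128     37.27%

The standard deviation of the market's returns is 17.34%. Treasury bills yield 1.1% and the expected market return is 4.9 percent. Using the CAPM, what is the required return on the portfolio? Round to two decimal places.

β_Ellery = 0.316 × 17.57% / 17.34% = 0.3202
β_Ulmer = 0.913 × 30.14% / 17.34% = 1.5870
β_Calder = 0.122 × 25.83% / 17.34% = 0.1817
β_Ashcombe = 0.128 × 37.27% / 17.34% = 0.2751
β_P = Σ w_i β_i = 0.14×0.3202 + 0.41×1.5870 + 0.29×0.1817 + 0.16×0.2751 = 0.7922
MRP = 4.9% − 1.1% = 3.80%
E(R_P) = R_f + β_P × MRP = 1.1% + 0.7922 × 3.8% = 4.11%

4.11%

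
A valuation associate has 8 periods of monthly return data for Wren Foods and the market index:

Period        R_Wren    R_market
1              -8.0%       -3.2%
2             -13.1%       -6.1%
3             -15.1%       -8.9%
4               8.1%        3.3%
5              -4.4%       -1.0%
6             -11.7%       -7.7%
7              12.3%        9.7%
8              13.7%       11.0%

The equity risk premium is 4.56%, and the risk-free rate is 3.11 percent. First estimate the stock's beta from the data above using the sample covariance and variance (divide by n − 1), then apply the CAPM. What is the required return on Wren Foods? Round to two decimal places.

Mean R_i = (-8.0 − 13.1 − 15.1 + 8.1 − 4.4 − 11.7 + 12.3 + 13.7) / 8 = -2.2750%
Mean R_m = (-3.2 − 6.1 − 8.9 + 3.3 − 1.0 − 7.7 + 9.7 + 11.0) / 8 = -0.3625%
Σ(R_i − R̄_i)(R_m − R̄_m) = 624.5325  ⇒  Cov = 624.5325 / 7 = 89.2189
Σ(R_m − R̄_m)² = 411.8788  ⇒  Var(R_m) = 411.8788 / 7 = 58.8398
β = Cov / Var(R_m) = 89.2189 / 58.8398 = 1.5163
E(R) = R_f + β × MRP = 3.11% + 1.5163 × 4.56% = 10.02%

10.02%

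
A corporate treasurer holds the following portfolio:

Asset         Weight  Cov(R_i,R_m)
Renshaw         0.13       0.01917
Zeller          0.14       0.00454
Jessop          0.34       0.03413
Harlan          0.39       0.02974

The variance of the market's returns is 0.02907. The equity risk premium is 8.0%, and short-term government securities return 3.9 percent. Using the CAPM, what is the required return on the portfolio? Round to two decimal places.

β_Renshaw = 0.01917 / 0.02907 = 0.6594
β_Zeller = 0.00454 / 0.02907 = 0.1562
β_Jessop = 0.03413 / 0.02907 = 1.1741
β_Harlan = 0.02974 / 0.02907 = 1.0230
β_P = Σ w_i β_i = 0.13×0.6594 + 0.14×0.1562 + 0.34×1.1741 + 0.39×1.0230 = 0.9058
E(R_P) = R_f + β_P × MRP = 3.9% + 0.9058 × 8.0% = 11.15%

11.15%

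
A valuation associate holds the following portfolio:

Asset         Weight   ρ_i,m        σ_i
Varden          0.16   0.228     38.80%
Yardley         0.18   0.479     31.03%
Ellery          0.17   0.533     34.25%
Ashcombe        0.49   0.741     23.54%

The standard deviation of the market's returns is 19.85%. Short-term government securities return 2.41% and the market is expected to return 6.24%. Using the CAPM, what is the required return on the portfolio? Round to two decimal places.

5.45%

β_Varden = 0.228 × 38.80% / 19.85% = 0.4457
β_Yardley = 0.479 × 31.03% / 19.85% = 0.7488
β_Ellery = 0.533 × 34.25% / 19.85% = 0.9197
β_Ashcombe = 0.741 × 23.54% / 19.85% = 0.8787
β_P = Σ w_i β_i = 0.16×0.4457 + 0.18×0.7488 + 0.17×0.9197 + 0.49×0.8787 = 0.7930
MRP = 6.24% − 2.41% = 3.83%
E(R_P) = R_f + β_P × MRP = 2.41% + 0.7930 × 3.83% = 5.45%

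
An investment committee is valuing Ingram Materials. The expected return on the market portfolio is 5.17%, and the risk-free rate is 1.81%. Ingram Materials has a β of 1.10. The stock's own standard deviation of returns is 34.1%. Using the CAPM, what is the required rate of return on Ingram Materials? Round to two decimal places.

5.51%

Market risk premium = E(R_m) − R_f = 5.17% − 1.81% = 3.36%
E(R) = R_f + β × MRP = 1.81% + 1.10 × 3.36% = 5.51%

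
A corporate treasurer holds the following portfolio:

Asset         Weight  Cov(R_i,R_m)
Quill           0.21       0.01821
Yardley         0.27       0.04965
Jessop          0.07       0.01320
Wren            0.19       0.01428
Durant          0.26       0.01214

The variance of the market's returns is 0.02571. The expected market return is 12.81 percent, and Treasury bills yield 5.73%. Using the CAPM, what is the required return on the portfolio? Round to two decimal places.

12.35%

β_Quill = 0.01821 / 0.02571 = 0.7083
β_Yardley = 0.04965 / 0.02571 = 1.9312
β_Jessop = 0.01320 / 0.02571 = 0.5134
β_Wren = 0.01428 / 0.02571 = 0.5554
β_Durant = 0.01214 / 0.02571 = 0.4722
β_P = Σ w_i β_i = 0.21×0.7083 + 0.27×1.9312 + 0.07×0.5134 + 0.19×0.5554 + 0.26×0.4722 = 0.9344
MRP = 12.81% − 5.73% = 7.08%
E(R_P) = R_f + β_P × MRP = 5.73% + 0.9344 × 7.08% = 12.35%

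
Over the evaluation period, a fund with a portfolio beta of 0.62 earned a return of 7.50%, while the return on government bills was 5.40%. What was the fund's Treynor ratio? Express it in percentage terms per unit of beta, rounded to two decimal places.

Treynor = (R_P − R_f) / β_P = (7.50% − 5.40%) / 0.6200 = 2.10% / 0.6200 = 3.39%

3.39%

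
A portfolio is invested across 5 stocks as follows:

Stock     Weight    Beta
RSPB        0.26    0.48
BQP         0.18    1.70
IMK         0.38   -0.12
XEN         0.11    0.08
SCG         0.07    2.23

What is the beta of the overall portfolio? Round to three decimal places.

0.550

β_P = Σ w_i β_i = 0.26×0.48 + 0.18×1.70 + 0.38×-0.12 + 0.11×0.08 + 0.07×2.23 = 0.5501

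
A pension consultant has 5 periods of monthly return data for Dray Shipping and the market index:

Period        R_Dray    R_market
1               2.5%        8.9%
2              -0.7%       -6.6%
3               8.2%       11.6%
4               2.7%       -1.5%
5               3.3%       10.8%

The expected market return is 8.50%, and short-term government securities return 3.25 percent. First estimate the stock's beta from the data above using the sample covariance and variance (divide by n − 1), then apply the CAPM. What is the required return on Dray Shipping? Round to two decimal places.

4.80%

Mean R_i = (2.5 − 0.7 + 8.2 + 2.7 + 3.3) / 5 = 3.2000%
Mean R_m = (8.9 − 6.6 + 11.6 − 1.5 + 10.8) / 5 = 4.6400%
Σ(R_i − R̄_i)(R_m − R̄_m) = 79.3400  ⇒  Cov = 79.3400 / 4 = 19.8350
Σ(R_m − R̄_m)² = 268.5720  ⇒  Var(R_m) = 268.5720 / 4 = 67.1430
β = Cov / Var(R_m) = 19.8350 / 67.1430 = 0.2954
MRP = 8.50% − 3.25% = 5.25%
E(R) = R_f + β × MRP = 3.25% + 0.2954 × 5.25% = 4.80%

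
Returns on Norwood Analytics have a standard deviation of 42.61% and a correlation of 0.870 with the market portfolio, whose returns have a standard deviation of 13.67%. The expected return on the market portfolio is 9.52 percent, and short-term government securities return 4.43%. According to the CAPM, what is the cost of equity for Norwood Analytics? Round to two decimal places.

18.23%

β = ρ × σ_i / σ_m = 0.870 × 42.61% / 13.67% = 2.7118
MRP = 9.52% − 4.43% = 5.09%
E(R) = 4.43% + 2.7118 × 5.09% = 18.23%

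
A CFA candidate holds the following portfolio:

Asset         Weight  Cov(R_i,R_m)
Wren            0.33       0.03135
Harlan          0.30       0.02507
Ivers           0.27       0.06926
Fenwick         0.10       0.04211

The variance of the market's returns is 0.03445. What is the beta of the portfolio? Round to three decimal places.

1.184

β_Wren = 0.03135 / 0.03445 = 0.9100
β_Harlan = 0.02507 / 0.03445 = 0.7277
β_Ivers = 0.06926 / 0.03445 = 2.0104
β_Fenwick = 0.04211 / 0.03445 = 1.2224
β_P = Σ w_i β_i = 0.33×0.9100 + 0.30×0.7277 + 0.27×2.0104 + 0.10×1.2224 = 1.1837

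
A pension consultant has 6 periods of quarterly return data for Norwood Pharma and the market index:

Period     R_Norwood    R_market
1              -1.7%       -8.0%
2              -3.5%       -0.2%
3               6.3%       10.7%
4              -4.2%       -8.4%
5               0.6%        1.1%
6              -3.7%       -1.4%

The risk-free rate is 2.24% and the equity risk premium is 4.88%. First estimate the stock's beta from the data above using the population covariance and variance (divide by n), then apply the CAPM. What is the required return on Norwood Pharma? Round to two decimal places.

Mean R_i = (-1.7 − 3.5 + 6.3 − 4.2 + 0.6 − 3.7) / 6 = -1.0333%
Mean R_m = (-8.0 − 0.2 + 10.7 − 8.4 + 1.1 − 1.4) / 6 = -1.0333%
Σ(R_i − R̄_i)(R_m − R̄_m) = 116.4233  ⇒  Cov = 116.4233 / 6 = 19.4039
Σ(R_m − R̄_m)² = 245.8533  ⇒  Var(R_m) = 245.8533 / 6 = 40.9756
β = Cov / Var(R_m) = 19.4039 / 40.9756 = 0.4735
E(R) = R_f + β × MRP = 2.24% + 0.4735 × 4.88% = 4.55%

4.55%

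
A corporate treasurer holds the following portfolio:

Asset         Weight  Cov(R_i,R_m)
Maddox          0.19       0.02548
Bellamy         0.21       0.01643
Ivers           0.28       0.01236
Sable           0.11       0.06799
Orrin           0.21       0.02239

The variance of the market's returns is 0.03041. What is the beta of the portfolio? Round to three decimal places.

β_Maddox = 0.02548 / 0.03041 = 0.8379
β_Bellamy = 0.01643 / 0.03041 = 0.5403
β_Ivers = 0.01236 / 0.03041 = 0.4064
β_Sable = 0.06799 / 0.03041 = 2.2358
β_Orrin = 0.02239 / 0.03041 = 0.7363
β_P = Σ w_i β_i = 0.19×0.8379 + 0.21×0.5403 + 0.28×0.4064 + 0.11×2.2358 + 0.21×0.7363 = 0.7870

0.787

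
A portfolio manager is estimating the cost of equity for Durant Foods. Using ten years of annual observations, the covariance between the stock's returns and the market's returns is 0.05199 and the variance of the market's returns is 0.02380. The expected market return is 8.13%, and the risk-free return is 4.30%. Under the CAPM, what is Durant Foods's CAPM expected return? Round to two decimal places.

β = Cov(R_i, R_m) / Var(R_m) = 0.05199 / 0.02380 = 2.1845
MRP = 8.13% − 4.30% = 3.83%
E(R) = R_f + β × MRP = 4.30% + 2.1845 × 3.83% = 12.67%

12.67%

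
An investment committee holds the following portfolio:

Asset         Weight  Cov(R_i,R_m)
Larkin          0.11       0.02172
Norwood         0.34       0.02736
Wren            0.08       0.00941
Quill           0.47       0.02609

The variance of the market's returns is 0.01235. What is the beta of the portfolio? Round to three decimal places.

β_Larkin = 0.02172 / 0.01235 = 1.7587
β_Norwood = 0.02736 / 0.01235 = 2.2154
β_Wren = 0.00941 / 0.01235 = 0.7619
β_Quill = 0.02609 / 0.01235 = 2.1126
β_P = Σ w_i β_i = 0.11×1.7587 + 0.34×2.2154 + 0.08×0.7619 + 0.47×2.1126 = 2.0006

2.001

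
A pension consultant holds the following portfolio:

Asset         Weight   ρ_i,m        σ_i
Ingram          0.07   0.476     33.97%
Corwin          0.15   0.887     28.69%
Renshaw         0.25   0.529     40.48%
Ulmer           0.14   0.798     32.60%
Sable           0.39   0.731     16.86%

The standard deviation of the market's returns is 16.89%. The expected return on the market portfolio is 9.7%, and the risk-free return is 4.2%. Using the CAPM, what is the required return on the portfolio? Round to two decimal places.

β_Ingram = 0.476 × 33.97% / 16.89% = 0.9574
β_Corwin = 0.887 × 28.69% / 16.89% = 1.5067
β_Renshaw = 0.529 × 40.48% / 16.89% = 1.2678
β_Ulmer = 0.798 × 32.60% / 16.89% = 1.5402
β_Sable = 0.731 × 16.86% / 16.89% = 0.7297
β_P = Σ w_i β_i = 0.07×0.9574 + 0.15×1.5067 + 0.25×1.2678 + 0.14×1.5402 + 0.39×0.7297 = 1.1102
MRP = 9.7% − 4.2% = 5.50%
E(R_P) = R_f + β_P × MRP = 4.2% + 1.1102 × 5.5% = 10.31%

10.31%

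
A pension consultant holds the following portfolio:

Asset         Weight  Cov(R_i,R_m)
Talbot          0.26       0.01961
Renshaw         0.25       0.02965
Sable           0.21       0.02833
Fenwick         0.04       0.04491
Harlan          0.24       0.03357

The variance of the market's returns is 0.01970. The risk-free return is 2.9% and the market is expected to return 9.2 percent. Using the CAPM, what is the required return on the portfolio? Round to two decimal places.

β_Talbot = 0.01961 / 0.01970 = 0.9954
β_Renshaw = 0.02965 / 0.01970 = 1.5051
β_Sable = 0.02833 / 0.01970 = 1.4381
β_Fenwick = 0.04491 / 0.01970 = 2.2797
β_Harlan = 0.03357 / 0.01970 = 1.7041
β_P = Σ w_i β_i = 0.26×0.9954 + 0.25×1.5051 + 0.21×1.4381 + 0.04×2.2797 + 0.24×1.7041 = 1.4373
MRP = 9.2% − 2.9% = 6.30%
E(R_P) = R_f + β_P × MRP = 2.9% + 1.4373 × 6.3% = 11.95%

11.95%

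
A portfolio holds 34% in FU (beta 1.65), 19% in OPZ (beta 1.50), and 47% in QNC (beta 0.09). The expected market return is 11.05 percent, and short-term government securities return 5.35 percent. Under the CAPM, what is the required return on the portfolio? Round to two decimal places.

10.41%

β_P = Σ w_i β_i = 0.34×1.65 + 0.19×1.50 + 0.47×0.09 = 0.8883
MRP = 11.05% − 5.35% = 5.70%
E(R_P) = R_f + β_P × MRP = 5.35% + 0.8883 × 5.70% = 10.41%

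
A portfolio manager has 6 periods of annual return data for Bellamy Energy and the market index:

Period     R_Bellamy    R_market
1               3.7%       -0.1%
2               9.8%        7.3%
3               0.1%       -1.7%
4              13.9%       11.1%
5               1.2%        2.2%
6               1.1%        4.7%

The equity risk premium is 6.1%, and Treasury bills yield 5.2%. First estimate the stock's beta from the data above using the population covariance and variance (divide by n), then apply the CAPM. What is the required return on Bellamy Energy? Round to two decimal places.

11.41%

Mean R_i = (3.7 + 9.8 + 0.1 + 13.9 + 1.2 + 1.1) / 6 = 4.9667%
Mean R_m = (-0.1 + 7.3 − 1.7 + 11.1 + 2.2 + 4.7) / 6 = 3.9167%
Σ(R_i − R̄_i)(R_m − R̄_m) = 116.3833  ⇒  Cov = 116.3833 / 6 = 19.3972
Σ(R_m − R̄_m)² = 114.2883  ⇒  Var(R_m) = 114.2883 / 6 = 19.0481
β = Cov / Var(R_m) = 19.3972 / 19.0481 = 1.0183
E(R) = R_f + β × MRP = 5.2% + 1.0183 × 6.1% = 11.41%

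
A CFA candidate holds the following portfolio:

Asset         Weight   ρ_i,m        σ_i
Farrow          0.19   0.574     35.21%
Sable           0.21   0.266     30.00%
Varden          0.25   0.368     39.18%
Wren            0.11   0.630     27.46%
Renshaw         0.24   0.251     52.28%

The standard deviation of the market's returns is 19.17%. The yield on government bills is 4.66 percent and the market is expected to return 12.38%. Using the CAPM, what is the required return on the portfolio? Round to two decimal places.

β_Farrow = 0.574 × 35.21% / 19.17% = 1.0543
β_Sable = 0.266 × 30.00% / 19.17% = 0.4163
β_Varden = 0.368 × 39.18% / 19.17% = 0.7521
β_Wren = 0.630 × 27.46% / 19.17% = 0.9024
β_Renshaw = 0.251 × 52.28% / 19.17% = 0.6845
β_P = Σ w_i β_i = 0.19×1.0543 + 0.21×0.4163 + 0.25×0.7521 + 0.11×0.9024 + 0.24×0.6845 = 0.7393
MRP = 12.38% − 4.66% = 7.72%
E(R_P) = R_f + β_P × MRP = 4.66% + 0.7393 × 7.72% = 10.37%

10.37%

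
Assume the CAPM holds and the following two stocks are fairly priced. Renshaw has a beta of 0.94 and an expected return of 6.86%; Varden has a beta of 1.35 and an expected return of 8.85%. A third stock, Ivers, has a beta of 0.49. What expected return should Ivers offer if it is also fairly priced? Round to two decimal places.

4.68%

MRP (SML slope) = (8.85% − 6.86%) / (1.35 − 0.94) = 1.99% / 0.41 = 4.8537%
R_f (intercept) = 6.86% − 0.94 × 4.8537% = 2.2975%
E(R_Ivers) = R_f + β × MRP = 2.2975% + 0.49 × 4.8537% = 4.68%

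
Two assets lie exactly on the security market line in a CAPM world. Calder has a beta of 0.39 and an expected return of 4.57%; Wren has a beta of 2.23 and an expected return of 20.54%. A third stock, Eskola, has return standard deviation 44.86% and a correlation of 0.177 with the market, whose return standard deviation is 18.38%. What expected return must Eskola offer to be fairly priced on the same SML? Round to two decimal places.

4.93%

MRP = (20.54% − 4.57%) / (2.23 − 0.39) = 8.6793%
R_f = 4.57% − 0.39 × 8.6793% = 1.1851%
β_Eskola = ρ·σ_i/σ_m = 0.177 × 44.86 / 18.38 = 0.4320
E(R_Eskola) = R_f + β × MRP = 1.1851% + 0.4320 × 8.6793% = 4.93%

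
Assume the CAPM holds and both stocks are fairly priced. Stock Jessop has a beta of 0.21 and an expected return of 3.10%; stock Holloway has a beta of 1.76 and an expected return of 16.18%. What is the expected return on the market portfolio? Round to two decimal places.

Both satisfy E(R) = R_f + β·MRP, so the slope of the SML is
MRP = (16.18% − 3.10%) / (1.76 − 0.21) = 13.08% / 1.55 = 8.4387%
R_f = E(R_Jessop) − β_Jessop·MRP = 3.10% − 0.21 × 8.4387% = 1.3279%
E(R_m) = R_f + MRP = 1.3279% + 8.4387% = 9.77%

9.77%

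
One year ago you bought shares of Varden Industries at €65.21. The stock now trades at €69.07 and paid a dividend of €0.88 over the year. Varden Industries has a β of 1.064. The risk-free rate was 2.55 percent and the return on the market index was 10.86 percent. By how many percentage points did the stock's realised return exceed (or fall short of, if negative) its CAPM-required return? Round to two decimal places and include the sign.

-4.12%

Realised HPR = (P1 + D1 − P0) / P0 = (69.07 + 0.88 − 65.21) / 65.21 = 4.74 / 65.21 = 7.2688%
MRP = 10.86% − 2.55% = 8.31%
CAPM required = R_f + β·MRP = 2.55% + 1.064 × 8.31% = 11.39184%
α = realised − required = 7.2688% − 11.39184% = -4.12%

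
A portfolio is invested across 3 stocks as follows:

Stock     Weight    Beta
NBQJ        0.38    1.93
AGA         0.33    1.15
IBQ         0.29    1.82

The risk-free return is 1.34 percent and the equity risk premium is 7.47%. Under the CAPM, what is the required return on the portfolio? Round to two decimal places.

13.60%

β_P = Σ w_i β_i = 0.38×1.93 + 0.33×1.15 + 0.29×1.82 = 1.6407
E(R_P) = R_f + β_P × MRP = 1.34% + 1.6407 × 7.47% = 13.60%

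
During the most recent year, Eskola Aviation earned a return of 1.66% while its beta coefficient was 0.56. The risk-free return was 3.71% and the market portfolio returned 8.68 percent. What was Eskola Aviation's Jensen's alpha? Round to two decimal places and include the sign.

-4.83%

Market excess return = 8.68% − 3.71% = 4.97%
CAPM benchmark = R_f + β(R_m − R_f) = 3.71% + 0.56 × 4.97% = 6.4932%
α = actual − benchmark = 1.66% − 6.4932% = -4.83%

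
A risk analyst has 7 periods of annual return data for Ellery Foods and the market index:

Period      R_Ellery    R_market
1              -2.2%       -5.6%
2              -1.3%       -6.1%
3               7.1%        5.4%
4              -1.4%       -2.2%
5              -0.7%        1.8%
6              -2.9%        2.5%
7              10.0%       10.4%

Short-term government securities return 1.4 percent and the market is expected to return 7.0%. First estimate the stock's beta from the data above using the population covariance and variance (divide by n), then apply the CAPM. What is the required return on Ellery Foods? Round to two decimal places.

5.30%

Mean R_i = (-2.2 − 1.3 + 7.1 − 1.4 − 0.7 − 2.9 + 10.0) / 7 = 1.2286%
Mean R_m = (-5.6 − 6.1 + 5.4 − 2.2 + 1.8 + 2.5 + 10.4) / 7 = 0.8857%
Σ(R_i − R̄_i)(R_m − R̄_m) = 149.5429  ⇒  Cov = 149.5429 / 7 = 21.3633
Σ(R_m − R̄_m)² = 214.7286  ⇒  Var(R_m) = 214.7286 / 7 = 30.6755
β = Cov / Var(R_m) = 21.3633 / 30.6755 = 0.6964
MRP = 7.0% − 1.4% = 5.60%
E(R) = R_f + β × MRP = 1.4% + 0.6964 × 5.6% = 5.30%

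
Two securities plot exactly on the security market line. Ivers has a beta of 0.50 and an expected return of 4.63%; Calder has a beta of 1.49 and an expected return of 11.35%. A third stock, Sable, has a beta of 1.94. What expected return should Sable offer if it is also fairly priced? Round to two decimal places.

MRP (SML slope) = (11.35% − 4.63%) / (1.49 − 0.50) = 6.72% / 0.99 = 6.7879%
R_f (intercept) = 4.63% − 0.50 × 6.7879% = 1.2361%
E(R_Sable) = R_f + β × MRP = 1.2361% + 1.94 × 6.7879% = 14.40%

14.40%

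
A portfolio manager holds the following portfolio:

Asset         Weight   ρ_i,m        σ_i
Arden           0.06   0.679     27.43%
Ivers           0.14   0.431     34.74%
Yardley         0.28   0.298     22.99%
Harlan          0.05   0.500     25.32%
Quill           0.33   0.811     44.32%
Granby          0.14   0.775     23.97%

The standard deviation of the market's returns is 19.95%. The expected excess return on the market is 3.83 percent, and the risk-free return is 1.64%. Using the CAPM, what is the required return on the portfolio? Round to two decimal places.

5.52%

β_Arden = 0.679 × 27.43% / 19.95% = 0.9336
β_Ivers = 0.431 × 34.74% / 19.95% = 0.7505
β_Yardley = 0.298 × 22.99% / 19.95% = 0.3434
β_Harlan = 0.500 × 25.32% / 19.95% = 0.6346
β_Quill = 0.811 × 44.32% / 19.95% = 1.8017
β_Granby = 0.775 × 23.97% / 19.95% = 0.9312
β_P = Σ w_i β_i = 0.06×0.9336 + 0.14×0.7505 + 0.28×0.3434 + 0.05×0.6346 + 0.33×1.8017 + 0.14×0.9312 = 1.0139
E(R_P) = R_f + β_P × MRP = 1.64% + 1.0139 × 3.83% = 5.52%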